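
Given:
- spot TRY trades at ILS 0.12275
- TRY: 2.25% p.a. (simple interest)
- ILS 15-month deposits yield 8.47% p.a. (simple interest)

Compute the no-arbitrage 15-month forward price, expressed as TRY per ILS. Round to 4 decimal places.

7.5739

T = 15/12 years.
ILS growth factor: 1 + 0.0847×15/12 = 1.105875.
TRY accumulates by 1 + 0.0225×15/12 = 1.028125.
So F = 0.12275 × 1.105875 / 1.028125 = 0.1320327 (ILS/TRY).
Quoted the other way: 1/0.1320327 = 7.5739 TRY per ILS.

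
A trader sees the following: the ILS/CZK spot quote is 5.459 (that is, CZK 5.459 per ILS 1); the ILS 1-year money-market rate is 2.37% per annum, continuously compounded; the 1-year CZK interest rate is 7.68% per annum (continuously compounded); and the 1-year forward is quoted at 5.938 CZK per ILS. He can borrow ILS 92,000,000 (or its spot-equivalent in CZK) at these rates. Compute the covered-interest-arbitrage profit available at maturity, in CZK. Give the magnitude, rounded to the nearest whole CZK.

T = 1 year.
Keep in ILS, deliver into the forward: 92,000,000·1.02398307688·5.938 = CZK 559,397,858.97.
Swap to CZK now, deposit: 92,000,000·5.459·1.07982608958 = CZK 542,318,897.32.
The quoted forward overvalues ILS, so borrow CZK, buy ILS at spot, deposit the ILS at 2.37%, and sell the proceeds forward at 5.938.
The gap between the two covered legs is CZK 17,078,962.

CZK 17,078,962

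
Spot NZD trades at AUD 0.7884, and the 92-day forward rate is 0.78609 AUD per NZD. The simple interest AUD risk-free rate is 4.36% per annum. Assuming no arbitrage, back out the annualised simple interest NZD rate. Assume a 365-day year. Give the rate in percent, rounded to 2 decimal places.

T = 92/365 years.
F/S = 0.78609/0.7884 = 0.9970700 = (growth of AUD) / (growth of NZD).
AUD growth factor: 1 + 0.0436×92/365 = 1.0109896.
That pins the NZD growth at 1.0139605.
r = (1.0139605 − 1)/(92/365) = 0.055387 → 5.54%.

5.54%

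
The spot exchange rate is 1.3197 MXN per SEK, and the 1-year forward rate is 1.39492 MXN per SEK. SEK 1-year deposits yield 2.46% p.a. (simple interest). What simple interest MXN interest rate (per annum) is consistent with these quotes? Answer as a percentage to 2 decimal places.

8.30%

T = 1 year.
F/S = 1.39492/1.3197 = 1.0569978 = (growth of MXN) / (growth of SEK).
The SEK side grows by 1 + 0.0246×1 = 1.024600.
That pins the MXN growth at 1.0829999.
r = (1.0829999 − 1)/1 = 0.083000 → 8.30%.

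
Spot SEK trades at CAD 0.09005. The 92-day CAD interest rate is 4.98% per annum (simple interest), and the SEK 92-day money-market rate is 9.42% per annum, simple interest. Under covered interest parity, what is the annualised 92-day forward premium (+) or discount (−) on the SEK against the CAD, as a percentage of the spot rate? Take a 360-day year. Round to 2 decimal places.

-4.34%

T = 92/360 years.
CIP forward (CAD per SEK) = 0.09005 × 1.0127267/1.0240733 = 0.08905226.
Annualised premium = (F − S)/S × (1/T) = (0.08905226 − 0.09005)/0.09005 ÷ (92/360) = -4.34%.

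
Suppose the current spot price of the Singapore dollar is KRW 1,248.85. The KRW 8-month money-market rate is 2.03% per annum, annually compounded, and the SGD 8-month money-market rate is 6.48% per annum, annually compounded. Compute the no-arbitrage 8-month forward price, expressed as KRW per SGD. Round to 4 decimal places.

1213.8085

T = 8/12 years.
Growth of 1 KRW over T: (1 + 0.0203)^(8/12) = 1.0134879538.
Growth of 1 SGD over T: (1 + 0.0648)^(8/12) = 1.04274639.
CIP: F = S · (grow KRW)/(grow SGD) = 1248.85 × 1.0134879538/1.04274639 = 1213.808500 KRW per SGD.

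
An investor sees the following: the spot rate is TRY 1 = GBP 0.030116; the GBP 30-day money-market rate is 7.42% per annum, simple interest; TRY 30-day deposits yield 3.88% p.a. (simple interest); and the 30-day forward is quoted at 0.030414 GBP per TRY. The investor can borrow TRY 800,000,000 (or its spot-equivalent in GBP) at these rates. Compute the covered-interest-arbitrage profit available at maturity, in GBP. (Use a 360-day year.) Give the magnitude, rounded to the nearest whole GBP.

GBP 168,097

T = 30/360 years.
Keep in TRY, deliver into the forward: 800,000,000·1.0032333333·0.030414 = GBP 24,409,870.88.
Swap to GBP now, deposit: 800,000,000·0.030116·1.0061833333 = GBP 24,241,773.81.
The quoted forward overvalues TRY, so borrow GBP, buy TRY at spot, deposit the TRY at 3.88%, and sell the proceeds forward at 0.030414.
Arbitrage profit = |24,409,870.88 − 24,241,773.81| = GBP 168,097.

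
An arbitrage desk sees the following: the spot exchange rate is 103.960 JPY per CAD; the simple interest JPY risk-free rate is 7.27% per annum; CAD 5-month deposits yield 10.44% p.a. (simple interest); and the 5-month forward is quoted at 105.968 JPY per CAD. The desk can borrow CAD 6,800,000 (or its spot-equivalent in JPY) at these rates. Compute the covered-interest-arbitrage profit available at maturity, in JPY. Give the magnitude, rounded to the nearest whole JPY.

T = 5/12 years.
Keep in CAD, deliver into the forward: 6,800,000·1.043500·105.968 = JPY 751,927,734.40.
Swap to JPY now, deposit: 6,800,000·103.960·1.03029166667 = JPY 728,342,027.34.
The quoted forward overvalues CAD, so borrow JPY, buy CAD at spot, deposit the CAD at 10.44%, and sell the proceeds forward at 105.968.
Profit = 751,927,734.40 − 728,342,027.34 = JPY 23,585,707.

JPY 23,585,707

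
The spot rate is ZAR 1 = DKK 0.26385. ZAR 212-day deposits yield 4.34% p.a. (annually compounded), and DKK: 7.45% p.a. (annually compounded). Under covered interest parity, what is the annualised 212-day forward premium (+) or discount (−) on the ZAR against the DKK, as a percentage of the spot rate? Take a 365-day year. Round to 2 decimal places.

+2.96%

T = 212/365 years.
CIP forward (DKK per ZAR) = 0.26385 × 1.0426184/1.024983 = 0.26838969.
(F − S)/S ÷ T = (0.26838969 − 0.26385)/0.26385/(212/365) = 0.029623 → 2.96%.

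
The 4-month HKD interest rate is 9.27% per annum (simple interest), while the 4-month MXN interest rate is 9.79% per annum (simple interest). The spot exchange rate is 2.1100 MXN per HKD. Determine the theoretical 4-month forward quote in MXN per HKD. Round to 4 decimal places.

T = 4/12 years.
Growth of 1 MXN over T: 1 + 0.0979×4/12 = 1.0326333.
Growth of 1 HKD over T: 1 + 0.0927×4/12 = 1.030900.
So F = 2.11 × 1.0326333 / 1.030900 = 2.113548 (MXN/HKD).

2.1135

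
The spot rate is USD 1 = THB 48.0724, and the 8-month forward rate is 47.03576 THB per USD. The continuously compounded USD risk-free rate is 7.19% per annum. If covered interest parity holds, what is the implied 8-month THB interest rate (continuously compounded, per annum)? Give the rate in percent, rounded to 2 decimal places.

3.92%

T = 8/12 years.
By CIP, F/S equals the THB-to-USD growth ratio: 47.03576/48.0724 = 0.9784359.
USD growth factor: e^(0.0719×8/12) = 1.0491007.
That pins the THB growth at 1.0264778.
Take logs: ln 1.0264778 / (8/12) = 0.039200, so 3.92%.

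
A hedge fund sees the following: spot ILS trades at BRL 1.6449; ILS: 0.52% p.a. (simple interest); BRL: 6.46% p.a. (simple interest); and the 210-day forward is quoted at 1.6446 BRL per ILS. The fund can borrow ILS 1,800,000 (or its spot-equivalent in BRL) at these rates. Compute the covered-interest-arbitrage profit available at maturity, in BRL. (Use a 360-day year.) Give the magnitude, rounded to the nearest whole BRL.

T = 210/360 years.
Route A — deposit ILS, sell forward: 1,800,000 × 1.003033333 × 1.6446 = BRL 2,969,259.52.
Route B — convert at spot, deposit BRL: 1,800,000 × 1.6449 × 1.037683333 = BRL 3,072,393.57.
The quoted forward undervalues ILS, so borrow ILS, convert to BRL at spot, deposit the BRL at 6.46%, and buy ILS forward at 1.6446 to cover the loan.
Arbitrage profit = |2,969,259.52 − 3,072,393.57| = BRL 103,134.

BRL 103,134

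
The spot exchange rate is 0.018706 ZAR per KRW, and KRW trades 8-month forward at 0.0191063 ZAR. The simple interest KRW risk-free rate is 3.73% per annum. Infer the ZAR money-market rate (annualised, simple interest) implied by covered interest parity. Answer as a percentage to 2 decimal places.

T = 8/12 years.
F/S = 0.0191063/0.018706 = 1.0213996 = (growth of ZAR) / (growth of KRW).
The KRW side grows by 1 + 0.0373×8/12 = 1.0248667.
Hence g_ZAR = 1.0467984.
r = (1.0467984 − 1)/(8/12) = 0.070198 → 7.02%.

7.02%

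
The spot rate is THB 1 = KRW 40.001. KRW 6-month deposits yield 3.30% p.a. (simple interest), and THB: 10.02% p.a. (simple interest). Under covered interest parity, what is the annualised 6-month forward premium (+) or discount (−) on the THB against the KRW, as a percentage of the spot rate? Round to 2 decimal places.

-6.40%

T = 6/12 years.
F = S · g_KRW/g_THB = 40.001 × 1.016500/1.050100 = 38.721090.
(F − S)/S ÷ T = (38.721090 − 40.001)/40.001/(6/12) = -0.063994 → -6.40%.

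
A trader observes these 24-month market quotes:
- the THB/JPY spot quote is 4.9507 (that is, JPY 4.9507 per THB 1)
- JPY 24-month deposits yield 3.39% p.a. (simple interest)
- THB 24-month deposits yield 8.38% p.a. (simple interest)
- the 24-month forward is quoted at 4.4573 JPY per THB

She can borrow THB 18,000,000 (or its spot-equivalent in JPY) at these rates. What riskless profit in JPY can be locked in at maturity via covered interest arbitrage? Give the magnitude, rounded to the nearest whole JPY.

JPY 1,476,252

T = 2 years.
Invest the THB and cover forward: 18,000,000 × 1.167600 × 4.4573 = JPY 93,678,182.64.
Convert at spot and invest in JPY: 18,000,000 × 4.9507 × 1.067800 = JPY 95,154,434.28.
The quoted forward undervalues THB, so borrow THB, convert to JPY at spot, deposit the JPY at 3.39%, and buy THB forward at 4.4573 to cover the loan.
The gap between the two covered legs is JPY 1,476,252.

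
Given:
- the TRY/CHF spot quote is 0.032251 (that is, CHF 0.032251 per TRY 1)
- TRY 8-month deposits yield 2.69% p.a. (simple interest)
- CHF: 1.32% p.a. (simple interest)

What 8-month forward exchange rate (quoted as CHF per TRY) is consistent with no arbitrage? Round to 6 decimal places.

0.031962

T = 8/12 years.
Growth of 1 CHF over T: 1 + 0.0132×8/12 = 1.008800.
TRY accumulates by 1 + 0.0269×8/12 = 1.0179333.
Forward (CHF per TRY) = 0.032251 × 1.008800 / 1.0179333 = 0.03196163.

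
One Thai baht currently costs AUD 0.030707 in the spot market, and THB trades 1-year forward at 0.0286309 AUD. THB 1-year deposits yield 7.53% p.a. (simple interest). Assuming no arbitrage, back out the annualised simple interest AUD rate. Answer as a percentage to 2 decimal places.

T = 1 year.
F/S = 0.0286309/0.030707 = 0.9323900 = (growth of AUD) / (growth of THB).
The THB side grows by 1 + 0.0753×1 = 1.075300.
So the AUD growth factor = 1.002599.
(1.002599 − 1)/T = 0.002599, i.e. 0.26%.

0.26%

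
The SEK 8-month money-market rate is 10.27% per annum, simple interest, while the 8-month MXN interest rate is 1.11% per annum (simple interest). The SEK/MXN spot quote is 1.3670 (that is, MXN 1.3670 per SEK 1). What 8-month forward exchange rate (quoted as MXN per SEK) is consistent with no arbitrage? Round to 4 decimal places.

1.2889

T = 8/12 years.
MXN growth factor: 1 + 0.0111×8/12 = 1.007400.
Growth of 1 SEK over T: 1 + 0.1027×8/12 = 1.0684667.
So F = 1.367 × 1.007400 / 1.0684667 = 1.288871 (MXN/SEK).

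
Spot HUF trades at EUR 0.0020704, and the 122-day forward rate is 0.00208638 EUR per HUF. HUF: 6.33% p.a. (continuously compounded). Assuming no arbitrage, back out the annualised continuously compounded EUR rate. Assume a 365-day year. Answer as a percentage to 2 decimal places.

T = 122/365 years.
CIP gives F = S · g_EUR/g_HUF, so g_EUR/g_HUF = 0.00208638/0.0020704 = 1.0077183.
The HUF side grows by e^(0.0633×122/365) = 1.0213832.
Hence g_EUR = 1.0292665.
Take logs: ln 1.0292665 / (122/365) = 0.086303, so 8.63%.

8.63%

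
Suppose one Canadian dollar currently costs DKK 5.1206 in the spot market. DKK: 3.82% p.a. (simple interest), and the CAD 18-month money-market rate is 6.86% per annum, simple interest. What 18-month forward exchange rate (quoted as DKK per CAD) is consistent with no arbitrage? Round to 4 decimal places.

T = 18/12 years.
Growth of 1 DKK over T: 1 + 0.0382×18/12 = 1.057300.
CAD growth factor: 1 + 0.0686×18/12 = 1.102900.
Forward (DKK per CAD) = 5.1206 × 1.057300 / 1.102900 = 4.908886.

4.9089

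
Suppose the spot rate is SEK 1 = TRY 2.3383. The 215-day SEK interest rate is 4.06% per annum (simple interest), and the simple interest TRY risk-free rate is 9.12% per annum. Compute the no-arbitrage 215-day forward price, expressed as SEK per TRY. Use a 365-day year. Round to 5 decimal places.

T = 215/365 years.
TRY accumulates by 1 + 0.0912×215/365 = 1.0537205.
Growth of 1 SEK over T: 1 + 0.0406×215/365 = 1.0239151.
CIP: F = S · (grow TRY)/(grow SEK) = 2.3383 × 1.0537205/1.0239151 = 2.406366 TRY per SEK.
Invert for SEK per TRY: 1 / 2.406366 = 0.41556.

0.41556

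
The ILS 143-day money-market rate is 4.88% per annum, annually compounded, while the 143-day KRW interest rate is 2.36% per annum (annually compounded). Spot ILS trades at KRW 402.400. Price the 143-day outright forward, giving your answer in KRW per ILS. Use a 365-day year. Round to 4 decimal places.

398.5840

T = 143/365 years.
KRW growth factor: (1 + 0.0236)^(143/365) = 1.009180496.
Growth of 1 ILS over T: (1 + 0.0488)^(143/365) = 1.018842364.
CIP: F = S · (grow KRW)/(grow ILS) = 402.4 × 1.009180496/1.018842364 = 398.583967 KRW per ILS.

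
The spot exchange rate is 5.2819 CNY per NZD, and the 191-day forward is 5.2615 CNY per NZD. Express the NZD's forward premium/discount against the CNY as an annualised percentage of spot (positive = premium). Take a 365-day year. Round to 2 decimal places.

T = 191/365 years.
NZD trades forward at -0.38622% vs spot over the period.
×(1/T) gives -0.74% p.a.

-0.74%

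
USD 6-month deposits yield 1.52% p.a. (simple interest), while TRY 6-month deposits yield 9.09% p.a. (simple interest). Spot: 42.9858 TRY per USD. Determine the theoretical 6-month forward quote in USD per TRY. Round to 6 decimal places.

0.022421

T = 6/12 years.
TRY growth factor: 1 + 0.0909×6/12 = 1.045450.
USD accumulates by 1 + 0.0152×6/12 = 1.007600.
CIP: F = S · (grow TRY)/(grow USD) = 42.9858 × 1.045450/1.007600 = 44.60054 TRY per USD.
Invert for USD per TRY: 1 / 44.60054 = 0.022421.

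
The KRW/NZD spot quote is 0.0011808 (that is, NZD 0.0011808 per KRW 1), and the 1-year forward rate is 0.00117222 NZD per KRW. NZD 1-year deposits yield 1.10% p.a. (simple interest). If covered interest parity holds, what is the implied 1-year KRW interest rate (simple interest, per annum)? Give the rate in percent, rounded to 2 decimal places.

1.84%

T = 1 year.
By CIP, F/S equals the NZD-to-KRW growth ratio: 0.00117222/0.0011808 = 0.9927337.
NZD growth factor: 1 + 0.0110×1 = 1.011000.
Hence g_KRW = 1.018400.
(1.018400 − 1)/T = 0.018400, i.e. 1.84%.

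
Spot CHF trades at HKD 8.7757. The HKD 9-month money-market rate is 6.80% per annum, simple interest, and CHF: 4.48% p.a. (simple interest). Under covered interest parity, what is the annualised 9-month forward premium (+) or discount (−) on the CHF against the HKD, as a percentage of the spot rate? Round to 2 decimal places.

T = 9/12 years.
F = S · g_HKD/g_CHF = 8.7757 × 1.051000/1.033600 = 8.9234333.
Annualised premium = (F − S)/S × (1/T) = (8.9234333 − 8.7757)/8.7757 ÷ (9/12) = 2.24%.

+2.24%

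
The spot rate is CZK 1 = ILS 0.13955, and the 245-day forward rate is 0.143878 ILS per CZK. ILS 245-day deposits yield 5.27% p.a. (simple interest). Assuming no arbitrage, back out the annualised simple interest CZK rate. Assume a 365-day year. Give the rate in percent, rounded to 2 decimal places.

0.63%

T = 245/365 years.
F/S = 0.143878/0.13955 = 1.0310140 = (growth of ILS) / (growth of CZK).
ILS growth factor: 1 + 0.0527×245/365 = 1.035374.
That pins the CZK growth at 1.0042288.
r = (1.0042288 − 1)/(245/365) = 0.006300 → 0.63%.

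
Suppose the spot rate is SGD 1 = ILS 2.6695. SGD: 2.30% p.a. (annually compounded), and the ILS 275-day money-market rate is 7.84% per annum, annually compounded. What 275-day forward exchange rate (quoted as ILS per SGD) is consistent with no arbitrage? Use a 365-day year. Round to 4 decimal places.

2.7777

T = 275/365 years.
ILS accumulates by (1 + 0.0784)^(275/365) = 1.0585154.
SGD accumulates by (1 + 0.0230)^(275/365) = 1.0172801.
CIP: F = S · (grow ILS)/(grow SGD) = 2.6695 × 1.0585154/1.0172801 = 2.777708 ILS per SGD.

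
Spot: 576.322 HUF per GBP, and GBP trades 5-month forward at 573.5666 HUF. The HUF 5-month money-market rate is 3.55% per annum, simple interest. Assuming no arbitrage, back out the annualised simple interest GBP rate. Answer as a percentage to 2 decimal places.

4.72%

T = 5/12 years.
CIP gives F = S · g_HUF/g_GBP, so g_HUF/g_GBP = 573.5666/576.322 = 0.9952190.
The HUF side grows by 1 + 0.0355×5/12 = 1.0147917.
So the GBP growth factor = 1.0196667.
r = (1.0196667 − 1)/(5/12) = 0.047200 → 4.72%.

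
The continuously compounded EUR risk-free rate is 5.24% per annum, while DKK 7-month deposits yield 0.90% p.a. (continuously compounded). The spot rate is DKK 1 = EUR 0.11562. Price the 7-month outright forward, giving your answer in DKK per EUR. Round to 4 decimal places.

T = 7/12 years.
EUR growth factor: e^(0.0524×7/12) = 1.0310386.
DKK growth factor: e^(0.0090×7/12) = 1.0052638.
Forward (EUR per DKK) = 0.11562 × 1.0310386 / 1.0052638 = 0.1185845.
Quoted the other way: 1/0.1185845 = 8.4328 DKK per EUR.

8.4328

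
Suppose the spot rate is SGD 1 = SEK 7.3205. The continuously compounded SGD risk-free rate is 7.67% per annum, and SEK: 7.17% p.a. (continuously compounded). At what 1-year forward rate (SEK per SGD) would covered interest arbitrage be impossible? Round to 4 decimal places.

7.2840

T = 1 year.
SEK growth factor: e^(0.0717×1) = 1.074333.
Growth of 1 SGD over T: e^(0.0767×1) = 1.0797181.
Forward (SEK per SGD) = 7.3205 × 1.074333 / 1.0797181 = 7.283989.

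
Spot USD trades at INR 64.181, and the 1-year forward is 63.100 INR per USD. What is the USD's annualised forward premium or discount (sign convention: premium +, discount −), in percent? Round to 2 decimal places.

-1.68%

T = 1 year.
Period premium: (63.100 − 64.181)/64.181 = -0.0168430.
Annualise by dividing by T: -0.0168430 / 1 = -0.016843 → -1.68%.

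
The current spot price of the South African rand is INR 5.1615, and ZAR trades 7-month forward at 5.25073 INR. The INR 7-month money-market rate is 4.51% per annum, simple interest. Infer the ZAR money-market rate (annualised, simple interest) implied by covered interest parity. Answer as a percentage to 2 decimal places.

1.52%

T = 7/12 years.
F/S = 5.25073/5.1615 = 1.0172876 = (growth of INR) / (growth of ZAR).
The INR side grows by 1 + 0.0451×7/12 = 1.0263083.
So the ZAR growth factor = 1.0088674.
r = (1.0088674 − 1)/(7/12) = 0.015201 → 1.52%.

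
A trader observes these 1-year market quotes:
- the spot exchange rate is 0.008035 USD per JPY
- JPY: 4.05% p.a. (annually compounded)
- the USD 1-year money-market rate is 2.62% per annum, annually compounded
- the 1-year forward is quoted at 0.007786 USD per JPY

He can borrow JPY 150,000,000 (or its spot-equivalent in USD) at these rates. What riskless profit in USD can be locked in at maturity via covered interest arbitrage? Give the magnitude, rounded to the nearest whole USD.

T = 1 year.
Route A — deposit JPY, sell forward: 150,000,000 × 1.040500 × 0.007786 = USD 1,215,199.95.
Route B — convert at spot, deposit USD: 150,000,000 × 0.008035 × 1.026200 = USD 1,236,827.55.
The quoted forward undervalues JPY, so borrow JPY, convert to USD at spot, deposit the USD at 2.62%, and buy JPY forward at 0.007786 to cover the loan.
Profit = 1,236,827.55 − 1,215,199.95 = USD 21,628.

USD 21,628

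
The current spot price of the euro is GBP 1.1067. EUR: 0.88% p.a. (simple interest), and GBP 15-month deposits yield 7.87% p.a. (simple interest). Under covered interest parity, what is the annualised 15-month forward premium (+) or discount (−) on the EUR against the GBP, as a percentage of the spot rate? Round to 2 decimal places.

T = 15/12 years.
No-arbitrage forward: 1.1067 × 1.098375 / 1.011000 = 1.2023458 GBP/EUR.
(F − S)/S ÷ T = (1.2023458 − 1.1067)/1.1067/(15/12) = 0.069139 → 6.91%.

+6.91%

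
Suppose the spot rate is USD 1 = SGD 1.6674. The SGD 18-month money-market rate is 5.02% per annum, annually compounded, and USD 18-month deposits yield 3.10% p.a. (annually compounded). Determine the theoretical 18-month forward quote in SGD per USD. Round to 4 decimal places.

1.7142

T = 18/12 years.
SGD accumulates by (1 + 0.0502)^(18/12) = 1.0762373.
USD accumulates by (1 + 0.0310)^(18/12) = 1.0468585.
So F = 1.6674 × 1.0762373 / 1.0468585 = 1.714194 (SGD/USD).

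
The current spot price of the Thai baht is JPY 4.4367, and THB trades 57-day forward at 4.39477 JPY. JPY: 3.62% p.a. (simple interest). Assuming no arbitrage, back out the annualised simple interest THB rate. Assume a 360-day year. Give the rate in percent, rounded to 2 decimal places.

T = 57/360 years.
F/S = 4.39477/4.4367 = 0.9905493 = (growth of JPY) / (growth of THB).
JPY growth factor: 1 + 0.0362×57/360 = 1.0057317.
That pins the THB growth at 1.0153273.
r = (1.0153273 − 1)/(57/360) = 0.096804 → 9.68%.

9.68%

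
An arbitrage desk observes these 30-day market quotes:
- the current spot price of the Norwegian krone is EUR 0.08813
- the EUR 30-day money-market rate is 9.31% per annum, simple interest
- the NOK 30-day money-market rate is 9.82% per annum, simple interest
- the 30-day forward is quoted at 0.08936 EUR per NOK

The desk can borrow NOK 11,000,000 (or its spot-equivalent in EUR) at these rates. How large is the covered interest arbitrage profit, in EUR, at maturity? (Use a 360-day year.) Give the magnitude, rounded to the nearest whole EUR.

T = 30/360 years.
Route A — deposit NOK, sell forward: 11,000,000 × 1.00818333 × 0.08936 = EUR 991,003.89.
Route B — convert at spot, deposit EUR: 11,000,000 × 0.08813 × 1.00775833 = EUR 976,951.16.
The quoted forward overvalues NOK, so borrow EUR, buy NOK at spot, deposit the NOK at 9.82%, and sell the proceeds forward at 0.08936.
Profit = 991,003.89 − 976,951.16 = EUR 14,053.

EUR 14,053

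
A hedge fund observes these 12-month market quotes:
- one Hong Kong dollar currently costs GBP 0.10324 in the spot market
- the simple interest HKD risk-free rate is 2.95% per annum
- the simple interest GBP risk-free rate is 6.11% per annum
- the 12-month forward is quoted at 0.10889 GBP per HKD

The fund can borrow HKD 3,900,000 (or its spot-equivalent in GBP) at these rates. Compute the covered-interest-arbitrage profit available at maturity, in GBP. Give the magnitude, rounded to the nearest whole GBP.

GBP 9,962

T = 1 year.
Keep in HKD, deliver into the forward: 3,900,000·1.029500·0.10889 = GBP 437,198.79.
Swap to GBP now, deposit: 3,900,000·0.10324·1.061100 = GBP 427,237.06.
The quoted forward overvalues HKD, so borrow GBP, buy HKD at spot, deposit the HKD at 2.95%, and sell the proceeds forward at 0.10889.
The gap between the two covered legs is GBP 9,962.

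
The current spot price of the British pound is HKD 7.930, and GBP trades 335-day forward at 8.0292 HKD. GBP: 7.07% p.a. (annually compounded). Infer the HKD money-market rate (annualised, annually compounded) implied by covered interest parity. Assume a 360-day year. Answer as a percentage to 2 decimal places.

T = 335/360 years.
F/S = 8.0292/7.93 = 1.0125095 = (growth of HKD) / (growth of GBP).
The GBP side grows by (1 + 0.0707)^(335/360) = 1.0656327.
Hence g_HKD = 1.0789632.
Annualise: 1.0789632^(360/335) − 1 = 0.085100 = 8.51%.

8.51%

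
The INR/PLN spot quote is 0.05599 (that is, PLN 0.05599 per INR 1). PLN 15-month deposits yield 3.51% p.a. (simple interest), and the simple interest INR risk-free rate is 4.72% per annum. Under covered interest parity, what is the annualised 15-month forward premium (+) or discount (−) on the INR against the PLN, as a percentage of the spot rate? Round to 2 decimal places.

-1.14%

T = 15/12 years.
No-arbitrage forward: 0.05599 × 1.043875 / 1.059000 = 0.05519033 PLN/INR.
Annualised premium = (F − S)/S × (1/T) = (0.05519033 − 0.05599)/0.05599 ÷ (15/12) = -1.14%.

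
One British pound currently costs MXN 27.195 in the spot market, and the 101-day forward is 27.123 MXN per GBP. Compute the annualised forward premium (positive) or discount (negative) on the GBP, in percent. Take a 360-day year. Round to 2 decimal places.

T = 101/360 years.
Period premium: (27.123 − 27.195)/27.195 = -0.0026475.
Annualise by dividing by T: -0.0026475 / (101/360) = -0.009437 → -0.94%.

-0.94%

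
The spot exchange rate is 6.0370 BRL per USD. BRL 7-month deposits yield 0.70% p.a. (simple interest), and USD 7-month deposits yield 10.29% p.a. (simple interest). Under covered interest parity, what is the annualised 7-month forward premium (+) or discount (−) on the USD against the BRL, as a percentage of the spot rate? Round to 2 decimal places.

-9.05%

T = 7/12 years.
F = S · g_BRL/g_USD = 6.037 × 1.0040833/1.060025 = 5.7184037.
Annualised premium = (F − S)/S × (1/T) = (5.7184037 − 6.037)/6.037 ÷ (7/12) = -9.05%.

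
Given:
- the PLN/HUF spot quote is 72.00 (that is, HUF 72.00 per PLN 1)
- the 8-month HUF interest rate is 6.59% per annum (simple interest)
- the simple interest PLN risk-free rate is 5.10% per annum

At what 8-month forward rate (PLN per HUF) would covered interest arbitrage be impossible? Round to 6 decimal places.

0.013757

T = 8/12 years.
Growth of 1 HUF over T: 1 + 0.0659×8/12 = 1.0439333.
PLN growth factor: 1 + 0.0510×8/12 = 1.034000.
CIP: F = S · (grow HUF)/(grow PLN) = 72.0 × 1.0439333/1.034000 = 72.69168 HUF per PLN.
Invert for PLN per HUF: 1 / 72.69168 = 0.013757.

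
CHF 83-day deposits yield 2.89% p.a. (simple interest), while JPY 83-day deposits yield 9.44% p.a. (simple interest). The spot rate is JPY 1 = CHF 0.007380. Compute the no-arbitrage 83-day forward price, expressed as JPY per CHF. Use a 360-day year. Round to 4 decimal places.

137.5341

T = 83/360 years.
CHF accumulates by 1 + 0.0289×83/360 = 1.006663056.
JPY accumulates by 1 + 0.0944×83/360 = 1.021764444.
CIP: F = S · (grow CHF)/(grow JPY) = 0.00738 × 1.006663056/1.021764444 = 0.00727092570 CHF per JPY.
Quoted the other way: 1/0.00727092570 = 137.5341 JPY per CHF.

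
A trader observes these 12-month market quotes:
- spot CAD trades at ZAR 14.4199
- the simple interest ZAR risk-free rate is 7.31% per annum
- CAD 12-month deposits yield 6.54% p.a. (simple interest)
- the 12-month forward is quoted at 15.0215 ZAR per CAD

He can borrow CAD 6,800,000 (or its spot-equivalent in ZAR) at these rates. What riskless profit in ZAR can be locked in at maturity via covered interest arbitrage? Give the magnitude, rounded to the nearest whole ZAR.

T = 1 year.
Keep in CAD, deliver into the forward: 6,800,000·1.065400·15.0215 = ZAR 108,826,561.48.
Swap to ZAR now, deposit: 6,800,000·14.4199·1.073100 = ZAR 105,223,163.89.
The quoted forward overvalues CAD, so borrow ZAR, buy CAD at spot, deposit the CAD at 6.54%, and sell the proceeds forward at 15.0215.
Arbitrage profit = |108,826,561.48 − 105,223,163.89| = ZAR 3,603,398.

ZAR 3,603,398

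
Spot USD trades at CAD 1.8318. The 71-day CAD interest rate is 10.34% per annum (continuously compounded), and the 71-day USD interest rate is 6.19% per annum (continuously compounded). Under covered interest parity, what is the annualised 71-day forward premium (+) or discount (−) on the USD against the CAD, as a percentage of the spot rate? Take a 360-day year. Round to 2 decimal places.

T = 71/360 years.
F = S · g_CAD/g_USD = 1.8318 × 1.0206021/1.0122829 = 1.8468542.
Annualised premium = (F − S)/S × (1/T) = (1.8468542 − 1.8318)/1.8318 ÷ (71/360) = 4.17%.

+4.17%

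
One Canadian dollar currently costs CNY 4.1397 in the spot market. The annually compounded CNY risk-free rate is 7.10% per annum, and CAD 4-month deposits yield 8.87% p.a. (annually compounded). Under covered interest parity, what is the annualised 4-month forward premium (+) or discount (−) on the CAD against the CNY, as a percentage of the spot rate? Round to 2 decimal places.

T = 4/12 years.
No-arbitrage forward: 4.1397 × 1.0231277 / 1.0287332 = 4.1171430 CNY/CAD.
(F − S)/S ÷ T = (4.1171430 − 4.1397)/4.1397/(4/12) = -0.016347 → -1.63%.

-1.63%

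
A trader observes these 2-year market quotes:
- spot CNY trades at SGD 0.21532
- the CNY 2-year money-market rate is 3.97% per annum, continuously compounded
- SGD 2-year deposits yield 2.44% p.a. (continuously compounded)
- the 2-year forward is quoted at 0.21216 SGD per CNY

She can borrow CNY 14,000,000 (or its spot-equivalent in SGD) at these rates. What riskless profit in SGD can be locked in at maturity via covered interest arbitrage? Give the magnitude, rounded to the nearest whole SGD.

SGD 50,457

T = 2 years.
Invest the CNY and cover forward: 14,000,000 × 1.08263729 × 0.21216 = SGD 3,215,692.58.
Convert at spot and invest in SGD: 14,000,000 × 0.21532 × 1.050010328 = SGD 3,165,235.13.
The quoted forward overvalues CNY, so borrow SGD, buy CNY at spot, deposit the CNY at 3.97%, and sell the proceeds forward at 0.21216.
Arbitrage profit = |3,215,692.58 − 3,165,235.13| = SGD 50,457.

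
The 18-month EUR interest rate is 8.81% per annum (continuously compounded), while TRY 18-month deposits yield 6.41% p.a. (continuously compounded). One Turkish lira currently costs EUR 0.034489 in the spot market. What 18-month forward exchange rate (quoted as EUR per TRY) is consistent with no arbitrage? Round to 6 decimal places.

T = 18/12 years.
EUR accumulates by e^(0.0881×18/12) = 1.1412795.
Growth of 1 TRY over T: e^(0.0641×18/12) = 1.1009242.
Forward (EUR per TRY) = 0.034489 × 1.1412795 / 1.1009242 = 0.03575322.

0.035753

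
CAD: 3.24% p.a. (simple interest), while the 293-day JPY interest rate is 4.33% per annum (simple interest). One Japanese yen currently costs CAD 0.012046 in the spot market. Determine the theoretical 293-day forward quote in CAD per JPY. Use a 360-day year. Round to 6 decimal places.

T = 293/360 years.
CAD growth factor: 1 + 0.0324×293/360 = 1.026370.
JPY growth factor: 1 + 0.0433×293/360 = 1.0352414.
CIP: F = S · (grow CAD)/(grow JPY) = 0.012046 × 1.026370/1.0352414 = 0.01194277 CAD per JPY.

0.011943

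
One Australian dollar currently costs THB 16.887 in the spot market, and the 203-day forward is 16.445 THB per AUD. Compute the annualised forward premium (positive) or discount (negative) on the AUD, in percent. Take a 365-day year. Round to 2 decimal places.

-4.71%

T = 203/365 years.
AUD trades forward at -2.61740% vs spot over the period.
Annualise by dividing by T: -0.0261740 / (203/365) = -0.047062 → -4.71%.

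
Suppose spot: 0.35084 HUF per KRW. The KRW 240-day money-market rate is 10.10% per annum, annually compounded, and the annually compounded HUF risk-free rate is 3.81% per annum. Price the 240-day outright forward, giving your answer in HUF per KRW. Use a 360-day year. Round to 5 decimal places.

T = 240/360 years.
HUF accumulates by (1 + 0.0381)^(240/360) = 1.0252414.
KRW growth factor: (1 + 0.1010)^(240/360) = 1.066248.
So F = 0.35084 × 1.0252414 / 1.066248 = 0.3373471 (HUF/KRW).

0.33735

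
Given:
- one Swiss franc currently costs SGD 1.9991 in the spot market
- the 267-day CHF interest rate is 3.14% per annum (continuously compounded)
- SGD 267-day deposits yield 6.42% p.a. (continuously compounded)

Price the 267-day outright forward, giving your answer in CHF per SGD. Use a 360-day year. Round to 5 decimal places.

T = 267/360 years.
SGD accumulates by e^(0.0642×267/360) = 1.0487668.
CHF growth factor: e^(0.0314×267/360) = 1.0235616.
Forward (SGD per CHF) = 1.9991 × 1.0487668 / 1.0235616 = 2.048328.
Invert for CHF per SGD: 1 / 2.048328 = 0.48820.

0.48820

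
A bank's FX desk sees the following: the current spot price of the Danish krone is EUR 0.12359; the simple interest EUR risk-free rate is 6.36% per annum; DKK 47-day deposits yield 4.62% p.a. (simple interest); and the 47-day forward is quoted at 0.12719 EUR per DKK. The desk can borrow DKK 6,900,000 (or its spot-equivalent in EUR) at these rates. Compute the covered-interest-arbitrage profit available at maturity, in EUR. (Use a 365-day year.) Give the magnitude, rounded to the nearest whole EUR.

EUR 23,077

T = 47/365 years.
Invest the DKK and cover forward: 6,900,000 × 1.00594904 × 0.12719 = EUR 882,831.94.
Convert at spot and invest in EUR: 6,900,000 × 0.12359 × 1.00818959 = EUR 859,754.84.
The quoted forward overvalues DKK, so borrow EUR, buy DKK at spot, deposit the DKK at 4.62%, and sell the proceeds forward at 0.12719.
The gap between the two covered legs is EUR 23,077.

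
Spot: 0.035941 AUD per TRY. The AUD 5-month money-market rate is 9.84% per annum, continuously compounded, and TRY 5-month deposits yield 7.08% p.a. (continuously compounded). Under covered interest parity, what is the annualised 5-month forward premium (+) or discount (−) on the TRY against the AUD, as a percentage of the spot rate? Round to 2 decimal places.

T = 5/12 years.
CIP forward (AUD per TRY) = 0.035941 × 1.0418521/1.0299394 = 0.036356708.
Annualised premium = (F − S)/S × (1/T) = (0.036356708 − 0.035941)/0.035941 ÷ (5/12) = 2.78%.

+2.78%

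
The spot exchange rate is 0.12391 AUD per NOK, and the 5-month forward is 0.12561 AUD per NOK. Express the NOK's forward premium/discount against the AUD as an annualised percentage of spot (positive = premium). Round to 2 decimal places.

T = 5/12 years.
NOK trades forward at +1.37196% vs spot over the period.
Per annum: 0.0137196 / (5/12) = 0.032927 = 3.29%.

+3.29%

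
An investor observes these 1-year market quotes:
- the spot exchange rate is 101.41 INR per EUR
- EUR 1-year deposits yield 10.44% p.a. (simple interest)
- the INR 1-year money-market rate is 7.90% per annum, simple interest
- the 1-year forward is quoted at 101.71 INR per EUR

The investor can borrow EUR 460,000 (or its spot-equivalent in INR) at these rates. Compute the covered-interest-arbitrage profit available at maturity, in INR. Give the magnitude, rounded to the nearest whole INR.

INR 1,337,282

T = 1 year.
Route A — deposit EUR, sell forward: 460,000 × 1.104400 × 101.71 = INR 51,671,121.04.
Route B — convert at spot, deposit INR: 460,000 × 101.41 × 1.079000 = INR 50,333,839.40.
The quoted forward overvalues EUR, so borrow INR, buy EUR at spot, deposit the EUR at 10.44%, and sell the proceeds forward at 101.71.
The gap between the two covered legs is INR 1,337,282.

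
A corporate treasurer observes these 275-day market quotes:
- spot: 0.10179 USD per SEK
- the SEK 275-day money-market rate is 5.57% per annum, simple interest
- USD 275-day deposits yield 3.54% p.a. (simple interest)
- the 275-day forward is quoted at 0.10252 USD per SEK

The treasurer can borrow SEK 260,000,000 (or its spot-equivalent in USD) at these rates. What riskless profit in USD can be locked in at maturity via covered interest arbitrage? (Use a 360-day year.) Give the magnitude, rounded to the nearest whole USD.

T = 275/360 years.
Keep in SEK, deliver into the forward: 260,000,000·1.0425486111·0.10252 = USD 27,789,341.74.
Swap to USD now, deposit: 260,000,000·0.10179·1.0270416667 = USD 27,181,068.53.
The quoted forward overvalues SEK, so borrow USD, buy SEK at spot, deposit the SEK at 5.57%, and sell the proceeds forward at 0.10252.
Arbitrage profit = |27,789,341.74 − 27,181,068.53| = USD 608,273.

USD 608,273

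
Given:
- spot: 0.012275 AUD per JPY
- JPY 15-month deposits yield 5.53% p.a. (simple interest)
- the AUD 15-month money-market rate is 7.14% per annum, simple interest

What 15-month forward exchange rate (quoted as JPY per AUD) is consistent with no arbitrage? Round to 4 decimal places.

T = 15/12 years.
AUD growth factor: 1 + 0.0714×15/12 = 1.089250.
JPY accumulates by 1 + 0.0553×15/12 = 1.069125.
Forward (AUD per JPY) = 0.012275 × 1.089250 / 1.069125 = 0.012506062.
Invert for JPY per AUD: 1 / 0.012506062 = 79.9612.

79.9612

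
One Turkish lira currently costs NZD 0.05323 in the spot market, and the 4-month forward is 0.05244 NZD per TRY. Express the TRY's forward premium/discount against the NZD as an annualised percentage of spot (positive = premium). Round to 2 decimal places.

-4.45%

T = 4/12 years.
TRY trades forward at -1.48413% vs spot over the period.
Annualise by dividing by T: -0.0148413 / (4/12) = -0.044524 → -4.45%.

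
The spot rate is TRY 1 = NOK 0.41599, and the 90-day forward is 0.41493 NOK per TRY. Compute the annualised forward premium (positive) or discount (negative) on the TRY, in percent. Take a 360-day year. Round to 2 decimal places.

T = 90/360 years.
Period premium: (0.41493 − 0.41599)/0.41599 = -0.0025481.
×(1/T) gives -1.02% p.a.

-1.02%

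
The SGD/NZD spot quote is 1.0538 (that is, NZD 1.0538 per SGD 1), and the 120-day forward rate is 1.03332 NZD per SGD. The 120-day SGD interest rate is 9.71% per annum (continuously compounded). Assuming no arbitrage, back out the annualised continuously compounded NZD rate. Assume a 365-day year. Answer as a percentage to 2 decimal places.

3.74%

T = 120/365 years.
F/S = 1.03332/1.0538 = 0.9805656 = (growth of NZD) / (growth of SGD).
The SGD side grows by e^(0.0971×120/365) = 1.0324383.
Hence g_NZD = 1.0123735.
r = ln(1.0123735)/(120/365) = 0.037405 → 3.74%.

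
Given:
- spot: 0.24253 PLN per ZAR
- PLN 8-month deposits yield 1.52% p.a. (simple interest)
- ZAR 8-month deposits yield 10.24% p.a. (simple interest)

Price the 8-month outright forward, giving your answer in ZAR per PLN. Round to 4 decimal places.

4.3605

T = 8/12 years.
Growth of 1 PLN over T: 1 + 0.0152×8/12 = 1.0101333.
ZAR growth factor: 1 + 0.1024×8/12 = 1.0682667.
Forward (PLN per ZAR) = 0.24253 × 1.0101333 / 1.0682667 = 0.2293319.
Invert for ZAR per PLN: 1 / 0.2293319 = 4.3605.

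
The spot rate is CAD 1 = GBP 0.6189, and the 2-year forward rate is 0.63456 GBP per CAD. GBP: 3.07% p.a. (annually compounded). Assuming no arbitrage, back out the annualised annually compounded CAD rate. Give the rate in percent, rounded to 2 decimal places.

1.79%

T = 2 years.
F/S = 0.63456/0.6189 = 1.0253030 = (growth of GBP) / (growth of CAD).
The GBP side grows by (1 + 0.0307)^2 = 1.0623425.
Hence g_CAD = 1.0361254.
Annualise: 1.0361254^(1/2) − 1 = 0.017902 = 1.79%.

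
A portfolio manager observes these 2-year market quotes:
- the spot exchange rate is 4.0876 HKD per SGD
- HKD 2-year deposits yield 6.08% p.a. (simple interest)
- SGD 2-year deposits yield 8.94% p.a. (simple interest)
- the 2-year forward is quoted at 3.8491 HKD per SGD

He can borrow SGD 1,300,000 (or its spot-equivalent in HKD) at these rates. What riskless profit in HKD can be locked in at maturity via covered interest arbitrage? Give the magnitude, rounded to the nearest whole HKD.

T = 2 years.
Route A — deposit SGD, sell forward: 1,300,000 × 1.178800 × 3.8491 = HKD 5,898,514.80.
Route B — convert at spot, deposit HKD: 1,300,000 × 4.0876 × 1.121600 = HKD 5,960,047.81.
The quoted forward undervalues SGD, so borrow SGD, convert to HKD at spot, deposit the HKD at 6.08%, and buy SGD forward at 3.8491 to cover the loan.
The gap between the two covered legs is HKD 61,533.

HKD 61,533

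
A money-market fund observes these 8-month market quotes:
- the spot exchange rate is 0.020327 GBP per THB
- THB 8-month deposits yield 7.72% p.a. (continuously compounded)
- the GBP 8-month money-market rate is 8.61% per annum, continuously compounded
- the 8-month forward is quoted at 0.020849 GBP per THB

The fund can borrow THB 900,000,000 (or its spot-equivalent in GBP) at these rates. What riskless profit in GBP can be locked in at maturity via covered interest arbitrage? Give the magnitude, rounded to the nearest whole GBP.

GBP 379,993

T = 8/12 years.
Invest the THB and cover forward: 900,000,000 × 1.0528140919 × 0.020849 = GBP 19,755,108.90.
Convert at spot and invest in GBP: 900,000,000 × 0.020327 × 1.0590793574 = GBP 19,375,115.49.
The quoted forward overvalues THB, so borrow GBP, buy THB at spot, deposit the THB at 7.72%, and sell the proceeds forward at 0.020849.
The gap between the two covered legs is GBP 379,993.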